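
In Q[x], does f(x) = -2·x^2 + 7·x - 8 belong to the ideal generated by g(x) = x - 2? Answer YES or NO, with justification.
NO

In Q[x] the ideal (g) consists of all multiples of g, so f ∈ (g) iff g | f, i.e. iff the remainder of f on division by g is 0. Divide f by g (g is monic, so eliminate the leading term of the running remainder at each step):
  leading term -2·x^2: subtract (-2·x)·g(x) = -2·x^2 + 4·x, leaving 3·x - 8
  leading term 3·x: subtract (3)·g(x) = 3·x - 6, leaving -2
The remainder r(x) = -2 ≠ 0 (and deg r < deg g), so g ∤ f, i.e. f ∉ (g).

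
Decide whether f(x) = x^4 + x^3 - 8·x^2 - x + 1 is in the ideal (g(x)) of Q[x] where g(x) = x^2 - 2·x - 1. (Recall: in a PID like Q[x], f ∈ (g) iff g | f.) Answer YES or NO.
YES

In Q[x] the ideal (g) consists of all multiples of g, so f ∈ (g) iff g | f, i.e. iff the remainder of f on division by g is 0. Divide f by g (g is monic, so eliminate the leading term of the running remainder at each step):
  leading term x^4: subtract (x^2)·g(x) = x^4 - 2·x^3 - x^2, leaving 3·x^3 - 7·x^2 - x + 1
  leading term 3·x^3: subtract (3·x)·g(x) = 3·x^3 - 6·x^2 - 3·x, leaving -x^2 + 2·x + 1
  leading term -x^2: subtract (-1)·g(x) = -x^2 + 2·x + 1, leaving 0
The remainder is 0, so f(x) = g(x) · h(x) with h(x) = x^2 + 3·x - 1. Hence g | f, i.e. f ∈ (g).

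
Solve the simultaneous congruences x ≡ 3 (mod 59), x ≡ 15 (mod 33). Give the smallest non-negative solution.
x ≡ 180 (mod 1947); the representative in [0, 1947) is 180

The moduli 59, 33 are pairwise coprime, so by the CRT there is a unique solution mod 59·33 = 1947.
Solve by successive substitution. Start with x ≡ 3 (mod 59).
  Combine with x ≡ 15 (mod 33): write x = 3 + 59·t and require 3 + 59·t ≡ 15 (mod 33), i.e. 59·t ≡ 15 − 3 ≡ 12 (mod 33). Since 59^(−1) ≡ 14 (mod 33) (59 ≡ 26 (mod 33)), t ≡ 14·12 ≡ 3 (mod 33). So x ≡ 3 + 59·3 = 180 (mod 1947).
Unique solution in [0, 1947): x = 180.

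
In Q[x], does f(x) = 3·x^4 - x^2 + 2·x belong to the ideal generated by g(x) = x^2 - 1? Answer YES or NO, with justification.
In Q[x] the ideal (g) consists of all multiples of g, so f ∈ (g) iff g | f, i.e. iff the remainder of f on division by g is 0. Divide f by g (g is monic, so eliminate the leading term of the running remainder at each step):
  leading term 3·x^4: subtract (3·x^2)·g(x) = 3·x^4 - 3·x^2, leaving 2·x^2 + 2·x
  leading term 2·x^2: subtract (2)·g(x) = 2·x^2 - 2, leaving 2·x + 2
The remainder r(x) = 2·x + 2 ≠ 0 (and deg r < deg g), so g ∤ f, i.e. f ∉ (g).

Final answer: NO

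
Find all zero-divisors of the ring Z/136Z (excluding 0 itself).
nonzero zero-divisors of Z/136Z = {2, 4, 6, 8, 10, 12, 14, 16, 17, 18, 20, 22, 24, 26, 28, 30, 32, 34, 36, 38, 40, 42, 44, 46, 48, 50, 51, 52, 54, 56, 58, 60, 62, 64, 66, 68, 70, 72, 74, 76, 78, 80, 82, 84, 85, 86, 88, 90, 92, 94, 96, 98, 100, 102, 104, 106, 108, 110, 112, 114, 116, 118, 119, 120, 122, 124, 126, 128, 130, 132, 134}

An element a ∈ Z/136Z (with a ≠ 0) is a zero-divisor iff gcd(a, 136) > 1 (because a is a unit precisely when gcd(a, n) = 1, and in Z/nZ every nonzero, non-unit element is a zero-divisor). Scan a = 1, ..., 135 and keep those with gcd(a, 136) > 1:
  gcd(2, 136) = 2, gcd(4, 136) = 4, gcd(6, 136) = 2, gcd(8, 136) = 8, gcd(10, 136) = 2, gcd(12, 136) = 4, gcd(14, 136) = 2, gcd(16, 136) = 8, gcd(17, 136) = 17, gcd(18, 136) = 2, gcd(20, 136) = 4, gcd(22, 136) = 2, gcd(24, 136) = 8, gcd(26, 136) = 2, gcd(28, 136) = 4, gcd(30, 136) = 2, gcd(32, 136) = 8, gcd(34, 136) = 34, gcd(36, 136) = 4, gcd(38, 136) = 2, gcd(40, 136) = 8, gcd(42, 136) = 2, gcd(44, 136) = 4, gcd(46, 136) = 2, gcd(48, 136) = 8, gcd(50, 136) = 2, gcd(51, 136) = 17, gcd(52, 136) = 4, gcd(54, 136) = 2, gcd(56, 136) = 8, gcd(58, 136) = 2, gcd(60, 136) = 4, gcd(62, 136) = 2, gcd(64, 136) = 8, gcd(66, 136) = 2, gcd(68, 136) = 68, gcd(70, 136) = 2, gcd(72, 136) = 8, gcd(74, 136) = 2, gcd(76, 136) = 4, gcd(78, 136) = 2, gcd(80, 136) = 8, gcd(82, 136) = 2, gcd(84, 136) = 4, gcd(85, 136) = 17, gcd(86, 136) = 2, gcd(88, 136) = 8, gcd(90, 136) = 2, gcd(92, 136) = 4, gcd(94, 136) = 2, gcd(96, 136) = 8, gcd(98, 136) = 2, gcd(100, 136) = 4, gcd(102, 136) = 34, gcd(104, 136) = 8, gcd(106, 136) = 2, gcd(108, 136) = 4, gcd(110, 136) = 2, gcd(112, 136) = 8, gcd(114, 136) = 2, gcd(116, 136) = 4, gcd(118, 136) = 2, gcd(119, 136) = 17, gcd(120, 136) = 8, gcd(122, 136) = 2, gcd(124, 136) = 4, gcd(126, 136) = 2, gcd(128, 136) = 8, gcd(130, 136) = 2, gcd(132, 136) = 4, gcd(134, 136) = 2.
All other a ∈ {1, ..., 135} have gcd(a, 136) = 1 and are units. So the nonzero zero-divisors are exactly the 71 values of a appearing in this scan.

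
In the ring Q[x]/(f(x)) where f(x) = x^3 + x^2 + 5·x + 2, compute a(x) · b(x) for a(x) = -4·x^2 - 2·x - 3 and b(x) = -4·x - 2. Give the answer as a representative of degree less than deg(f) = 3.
First multiply in Q[x] without reducing: a · b = 16·x^3 + 16·x^2 + 16·x + 6. Now divide by f(x) = x^3 + x^2 + 5·x + 2, eliminating the leading term at each step:
  leading term 16·x^3: subtract (16)·f(x) = 16·x^3 + 16·x^2 + 80·x + 32, leaving -64·x - 26
The degree is now < 3, so this is the remainder. Hence a · b ≡ -64·x - 26 in Q[x]/(f).

Final answer: a · b ≡ -64·x - 26 (mod f(x))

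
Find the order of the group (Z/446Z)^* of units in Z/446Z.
|(Z/446Z)^*| = 222

(Z/446Z)^* consists of the classes a with gcd(a, 446) = 1, so its order is φ(446). φ is multiplicative, with φ(p^e) = p^e − p^(e−1). Factorise 446 = 2 · 223. Then
  φ(446) = (2 − 1) · (223 − 1) = 1 · 222 = 222.
Thus |(Z/446Z)^*| = 222.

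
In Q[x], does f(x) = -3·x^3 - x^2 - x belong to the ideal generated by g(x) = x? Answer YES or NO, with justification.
In Q[x] the ideal (g) consists of all multiples of g, so f ∈ (g) iff g | f, i.e. iff the remainder of f on division by g is 0. Divide f by g (g is monic, so eliminate the leading term of the running remainder at each step):
  leading term -3·x^3: subtract (-3·x^2)·g(x) = -3·x^3, leaving -x^2 - x
  leading term -x^2: subtract (-x)·g(x) = -x^2, leaving -x
  leading term -x: subtract (-1)·g(x) = -x, leaving 0
The remainder is 0, so f(x) = g(x) · h(x) with h(x) = -3·x^2 - x - 1. Hence g | f, i.e. f ∈ (g).

Final answer: YES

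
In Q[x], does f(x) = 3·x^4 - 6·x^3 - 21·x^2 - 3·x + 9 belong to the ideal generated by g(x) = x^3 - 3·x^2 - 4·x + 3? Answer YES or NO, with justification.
YES

In Q[x] the ideal (g) consists of all multiples of g, so f ∈ (g) iff g | f, i.e. iff the remainder of f on division by g is 0. Divide f by g (g is monic, so eliminate the leading term of the running remainder at each step):
  leading term 3·x^4: subtract (3·x)·g(x) = 3·x^4 - 9·x^3 - 12·x^2 + 9·x, leaving 3·x^3 - 9·x^2 - 12·x + 9
  leading term 3·x^3: subtract (3)·g(x) = 3·x^3 - 9·x^2 - 12·x + 9, leaving 0
The remainder is 0, so f(x) = g(x) · h(x) with h(x) = 3·x + 3. Hence g | f, i.e. f ∈ (g).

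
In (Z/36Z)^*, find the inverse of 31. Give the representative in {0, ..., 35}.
Apply the extended Euclidean algorithm to (36, 31), tracking rows (r, s, t) with s·36 + t·31 = r. Each division r_prev = q·r_cur + r_new produces the new row as (previous row) − q·(current row):
  row A: (36, 1, 0)   [1·36 + 0·31 = 36]
  row B: (31, 0, 1)   [0·36 + 1·31 = 31]
  36 = 1·31 + 5   → row C = row A − 1·row B = (5, 1, −1)   [check: 1·36 − 1·31 = 5]
  31 = 6·5 + 1   → row D = row B − 6·row C = (1, −6, 7)   [check: −6·36 + 7·31 = 1]
  5 = 5·1 + 0   → remainder 0, stop. gcd = 1 (last nonzero row D).
The gcd is 1, so 31 is invertible mod 36. The last nonzero row gives −6·36 + 7·31 = 1, so t = 7. So 31^(−1) ≡ 7 (mod 36). Verify: 31 · 7 = 217 ≡ 1 (mod 36). ✓

Final answer: 31^(−1) ≡ 7 (mod 36)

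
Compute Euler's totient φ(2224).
φ is multiplicative, with φ(p^e) = p^e − p^(e−1). Factorise 2224 = 2^4 · 139. Then
  φ(2224) = (2^4 − 2^3) · (139 − 1) = 8 · 138 = 1104.

Final answer: φ(2224) = 1104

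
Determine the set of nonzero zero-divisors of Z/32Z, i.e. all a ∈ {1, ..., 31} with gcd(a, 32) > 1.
nonzero zero-divisors of Z/32Z = {2, 4, 6, 8, 10, 12, 14, 16, 18, 20, 22, 24, 26, 28, 30}

An element a ∈ Z/32Z (with a ≠ 0) is a zero-divisor iff gcd(a, 32) > 1 (because a is a unit precisely when gcd(a, n) = 1, and in Z/nZ every nonzero, non-unit element is a zero-divisor). Scan a = 1, ..., 31 and keep those with gcd(a, 32) > 1:
  gcd(2, 32) = 2, gcd(4, 32) = 4, gcd(6, 32) = 2, gcd(8, 32) = 8, gcd(10, 32) = 2, gcd(12, 32) = 4, gcd(14, 32) = 2, gcd(16, 32) = 16, gcd(18, 32) = 2, gcd(20, 32) = 4, gcd(22, 32) = 2, gcd(24, 32) = 8, gcd(26, 32) = 2, gcd(28, 32) = 4, gcd(30, 32) = 2.
All other a ∈ {1, ..., 31} have gcd(a, 32) = 1 and are units. So the nonzero zero-divisors are exactly the 15 values of a appearing in this scan.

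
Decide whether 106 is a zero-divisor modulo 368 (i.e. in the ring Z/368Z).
YES

gcd(106, 368) = 2 > 1, so 106 is not a unit in Z/368Z. In Z/nZ every nonzero non-unit is a zero-divisor: explicitly, take b = 368/gcd = 184 ≠ 0 (mod 368); then 106·184 = 19504 = 53·368, i.e. 106·184 ≡ 0 (mod 368). So 106 is a zero-divisor.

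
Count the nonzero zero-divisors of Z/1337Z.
In Z/1337Z each nonzero element is either a unit (gcd with 1337 is 1) or a zero-divisor (gcd > 1). The number of units is φ(1337): factorise 1337 = 7 · 191, so φ(1337) = (7 − 1) · (191 − 1) = 6 · 190 = 1140. The nonzero elements number 1337 − 1 = 1336. Hence the nonzero zero-divisors number 1336 − 1140 = 196.

Final answer: Z/1337Z has 196 nonzero zero-divisors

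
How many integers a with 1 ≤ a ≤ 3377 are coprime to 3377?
The number of a ∈ {1, ..., 3377} with gcd(a, 3377) = 1 is by definition Euler's totient φ(3377). φ is multiplicative, with φ(p^e) = p^e − p^(e−1). Factorise 3377 = 11 · 307. Then
  φ(3377) = (11 − 1) · (307 − 1) = 10 · 306 = 3060.
So there are 3060 such integers.

Final answer: 3060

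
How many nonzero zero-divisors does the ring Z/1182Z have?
In Z/1182Z each nonzero element is either a unit (gcd with 1182 is 1) or a zero-divisor (gcd > 1). The number of units is φ(1182): factorise 1182 = 2 · 3 · 197, so φ(1182) = (2 − 1) · (3 − 1) · (197 − 1) = 1 · 2 · 196 = 392. The nonzero elements number 1182 − 1 = 1181. Hence the nonzero zero-divisors number 1181 − 392 = 789.

Final answer: Z/1182Z has 789 nonzero zero-divisors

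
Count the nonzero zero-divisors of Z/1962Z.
In Z/1962Z each nonzero element is either a unit (gcd with 1962 is 1) or a zero-divisor (gcd > 1). The number of units is φ(1962): factorise 1962 = 2 · 3^2 · 109, so φ(1962) = (2 − 1) · (3^2 − 3^1) · (109 − 1) = 1 · 6 · 108 = 648. The nonzero elements number 1962 − 1 = 1961. Hence the nonzero zero-divisors number 1961 − 648 = 1313.

Final answer: Z/1962Z has 1313 nonzero zero-divisors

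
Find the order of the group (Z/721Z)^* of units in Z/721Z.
(Z/721Z)^* consists of the classes a with gcd(a, 721) = 1, so its order is φ(721). φ is multiplicative, with φ(p^e) = p^e − p^(e−1). Factorise 721 = 7 · 103. Then
  φ(721) = (7 − 1) · (103 − 1) = 6 · 102 = 612.
Thus |(Z/721Z)^*| = 612.

Final answer: |(Z/721Z)^*| = 612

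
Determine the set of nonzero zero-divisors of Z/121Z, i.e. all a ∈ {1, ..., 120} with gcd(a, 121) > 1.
nonzero zero-divisors of Z/121Z = {11, 22, 33, 44, 55, 66, 77, 88, 99, 110}

An element a ∈ Z/121Z (with a ≠ 0) is a zero-divisor iff gcd(a, 121) > 1 (because a is a unit precisely when gcd(a, n) = 1, and in Z/nZ every nonzero, non-unit element is a zero-divisor). Scan a = 1, ..., 120 and keep those with gcd(a, 121) > 1:
  gcd(11, 121) = 11, gcd(22, 121) = 11, gcd(33, 121) = 11, gcd(44, 121) = 11, gcd(55, 121) = 11, gcd(66, 121) = 11, gcd(77, 121) = 11, gcd(88, 121) = 11, gcd(99, 121) = 11, gcd(110, 121) = 11.
All other a ∈ {1, ..., 120} have gcd(a, 121) = 1 and are units. So the nonzero zero-divisors are exactly the 10 values of a appearing in this scan.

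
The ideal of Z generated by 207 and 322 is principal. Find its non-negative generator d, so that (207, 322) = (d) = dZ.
In the PID Z, (a, b) is generated by gcd(a, b). Compute gcd(322, 207) with the extended Euclidean algorithm, tracking rows (r, s, t) with s·322 + t·207 = r:
  row A: (322, 1, 0)   [1·322 + 0·207 = 322]
  row B: (207, 0, 1)   [0·322 + 1·207 = 207]
  322 = 1·207 + 115   → row C = row A − 1·row B = (115, 1, −1)   [check: 1·322 − 1·207 = 115]
  207 = 1·115 + 92   → row D = row B − 1·row C = (92, −1, 2)   [check: −1·322 + 2·207 = 92]
  115 = 1·92 + 23   → row E = row C − 1·row D = (23, 2, −3)   [check: 2·322 − 3·207 = 23]
  92 = 4·23 + 0   → remainder 0, stop. gcd = 23 (last nonzero row E).
So gcd(207, 322) = 23, with Bézout identity 2·322 − 3·207 = 23. Containment (⊇): the Bézout identity exhibits 23 as an element of (207, 322), giving (23) ⊆ (207, 322). Containment (⊆): since 23 | 207 and 23 | 322 (207 = 23·9, 322 = 23·14), every Z-linear combination of 207 and 322 is divisible by 23, so (207, 322) ⊆ (23). Therefore (207, 322) = (23), d = 23.

Final answer: (207, 322) = (23); d = 23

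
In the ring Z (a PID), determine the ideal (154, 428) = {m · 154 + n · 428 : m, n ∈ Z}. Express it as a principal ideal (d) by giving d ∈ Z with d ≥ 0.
In the PID Z, (a, b) is generated by gcd(a, b). Compute gcd(428, 154) with the extended Euclidean algorithm, tracking rows (r, s, t) with s·428 + t·154 = r:
  row A: (428, 1, 0)   [1·428 + 0·154 = 428]
  row B: (154, 0, 1)   [0·428 + 1·154 = 154]
  428 = 2·154 + 120   → row C = row A − 2·row B = (120, 1, −2)   [check: 1·428 − 2·154 = 120]
  154 = 1·120 + 34   → row D = row B − 1·row C = (34, −1, 3)   [check: −1·428 + 3·154 = 34]
  120 = 3·34 + 18   → row E = row C − 3·row D = (18, 4, −11)   [check: 4·428 − 11·154 = 18]
  34 = 1·18 + 16   → row F = row D − 1·row E = (16, −5, 14)   [check: −5·428 + 14·154 = 16]
  18 = 1·16 + 2   → row G = row E − 1·row F = (2, 9, −25)   [check: 9·428 − 25·154 = 2]
  16 = 8·2 + 0   → remainder 0, stop. gcd = 2 (last nonzero row G).
So gcd(154, 428) = 2, with Bézout identity 9·428 − 25·154 = 2. Containment (⊇): the Bézout identity exhibits 2 as an element of (154, 428), giving (2) ⊆ (154, 428). Containment (⊆): since 2 | 154 and 2 | 428 (154 = 2·77, 428 = 2·214), every Z-linear combination of 154 and 428 is divisible by 2, so (154, 428) ⊆ (2). Therefore (154, 428) = (2), d = 2.

Final answer: (154, 428) = (2); d = 2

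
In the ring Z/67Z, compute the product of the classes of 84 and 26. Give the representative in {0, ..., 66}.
Reduce the factors first: 84 ≡ 17 (mod 67), so 84 · 26 ≡ 17 · 26 (mod 67). 17 · 26 = 442. Dividing by 67: 442 = 6·67 + 40. So (84 · 26) mod 67 = 40.

Final answer: 40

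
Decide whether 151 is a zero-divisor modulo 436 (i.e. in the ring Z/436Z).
gcd(151, 436) = 1, so 151 is a unit in Z/436Z (it has a multiplicative inverse). A unit cannot be a zero-divisor: if 151·b ≡ 0 then multiplying both sides by 151^(−1) gives b ≡ 0. So 151 is not a zero-divisor.

Final answer: NO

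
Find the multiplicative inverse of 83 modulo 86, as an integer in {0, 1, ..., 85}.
Apply the extended Euclidean algorithm to (86, 83), tracking rows (r, s, t) with s·86 + t·83 = r. Each division r_prev = q·r_cur + r_new produces the new row as (previous row) − q·(current row):
  row A: (86, 1, 0)   [1·86 + 0·83 = 86]
  row B: (83, 0, 1)   [0·86 + 1·83 = 83]
  86 = 1·83 + 3   → row C = row A − 1·row B = (3, 1, −1)   [check: 1·86 − 1·83 = 3]
  83 = 27·3 + 2   → row D = row B − 27·row C = (2, −27, 28)   [check: −27·86 + 28·83 = 2]
  3 = 1·2 + 1   → row E = row C − 1·row D = (1, 28, −29)   [check: 28·86 − 29·83 = 1]
  2 = 2·1 + 0   → remainder 0, stop. gcd = 1 (last nonzero row E).
The gcd is 1, so 83 is invertible mod 86. The last nonzero row gives 28·86 − 29·83 = 1, so t = −29. So 83^(−1) ≡ −29 ≡ 57 (mod 86). Verify: 83 · 57 = 4731 ≡ 1 (mod 86). ✓

Final answer: 83^(−1) ≡ 57 (mod 86)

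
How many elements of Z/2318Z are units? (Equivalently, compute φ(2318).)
Z/2318Z has φ(2318) = 1080 units

An element a ∈ Z/2318Z is a unit iff gcd(a, 2318) = 1, so the number of units is φ(2318). φ is multiplicative, with φ(p^e) = p^e − p^(e−1). Factorise 2318 = 2 · 19 · 61. Then
  φ(2318) = (2 − 1) · (19 − 1) · (61 − 1) = 1 · 18 · 60 = 1080.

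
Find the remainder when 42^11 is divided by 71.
28

Use repeated squaring. Binary(11) = 1011. Walk through the bits of the exponent 11 left-to-right: at each bit after the leading one, square the running value, then multiply by 42 if the bit is 1 (always reducing mod 71):
  bit 1 = 1 (leading): start with 42.
  bit 2 = 0: square 42^2 = 1764 ≡ 60 (mod 71).
  bit 3 = 1: square 60^2 = 3600 ≡ 50; bit is 1, so multiply 50·42 = 2100 ≡ 41 (mod 71).
  bit 4 = 1: square 41^2 = 1681 ≡ 48; bit is 1, so multiply 48·42 = 2016 ≡ 28 (mod 71).
Final value: 42^11 ≡ 28 (mod 71).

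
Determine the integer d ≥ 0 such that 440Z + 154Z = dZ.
(440, 154) = (22); d = 22

In the PID Z, (a, b) is generated by gcd(a, b). Compute gcd(440, 154) with the extended Euclidean algorithm, tracking rows (r, s, t) with s·440 + t·154 = r:
  row A: (440, 1, 0)   [1·440 + 0·154 = 440]
  row B: (154, 0, 1)   [0·440 + 1·154 = 154]
  440 = 2·154 + 132   → row C = row A − 2·row B = (132, 1, −2)   [check: 1·440 − 2·154 = 132]
  154 = 1·132 + 22   → row D = row B − 1·row C = (22, −1, 3)   [check: −1·440 + 3·154 = 22]
  132 = 6·22 + 0   → remainder 0, stop. gcd = 22 (last nonzero row D).
So gcd(440, 154) = 22, with Bézout identity −1·440 + 3·154 = 22. Containment (⊇): the Bézout identity exhibits 22 as an element of (440, 154), giving (22) ⊆ (440, 154). Containment (⊆): since 22 | 440 and 22 | 154 (440 = 22·20, 154 = 22·7), every Z-linear combination of 440 and 154 is divisible by 22, so (440, 154) ⊆ (22). Therefore (440, 154) = (22), d = 22.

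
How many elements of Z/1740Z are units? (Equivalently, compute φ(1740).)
An element a ∈ Z/1740Z is a unit iff gcd(a, 1740) = 1, so the number of units is φ(1740). φ is multiplicative, with φ(p^e) = p^e − p^(e−1). Factorise 1740 = 2^2 · 3 · 5 · 29. Then
  φ(1740) = (2^2 − 2^1) · (3 − 1) · (5 − 1) · (29 − 1) = 2 · 2 · 4 · 28 = 448.

Final answer: Z/1740Z has φ(1740) = 448 units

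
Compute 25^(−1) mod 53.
25^(−1) ≡ 17 (mod 53)

Apply the extended Euclidean algorithm to (53, 25), tracking rows (r, s, t) with s·53 + t·25 = r. Each division r_prev = q·r_cur + r_new produces the new row as (previous row) − q·(current row):
  row A: (53, 1, 0)   [1·53 + 0·25 = 53]
  row B: (25, 0, 1)   [0·53 + 1·25 = 25]
  53 = 2·25 + 3   → row C = row A − 2·row B = (3, 1, −2)   [check: 1·53 − 2·25 = 3]
  25 = 8·3 + 1   → row D = row B − 8·row C = (1, −8, 17)   [check: −8·53 + 17·25 = 1]
  3 = 3·1 + 0   → remainder 0, stop. gcd = 1 (last nonzero row D).
The gcd is 1, so 25 is invertible mod 53. The last nonzero row gives −8·53 + 17·25 = 1, so t = 17. So 25^(−1) ≡ 17 (mod 53). Verify: 25 · 17 = 425 ≡ 1 (mod 53). ✓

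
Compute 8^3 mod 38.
18

Use repeated squaring. Binary(3) = 11. Walk through the bits of the exponent 3 left-to-right: at each bit after the leading one, square the running value, then multiply by 8 if the bit is 1 (always reducing mod 38):
  bit 1 = 1 (leading): start with 8.
  bit 2 = 1: square 8^2 = 64 ≡ 26; bit is 1, so multiply 26·8 = 208 ≡ 18 (mod 38).
Final value: 8^3 ≡ 18 (mod 38).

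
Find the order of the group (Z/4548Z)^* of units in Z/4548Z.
(Z/4548Z)^* consists of the classes a with gcd(a, 4548) = 1, so its order is φ(4548). φ is multiplicative, with φ(p^e) = p^e − p^(e−1). Factorise 4548 = 2^2 · 3 · 379. Then
  φ(4548) = (2^2 − 2^1) · (3 − 1) · (379 − 1) = 2 · 2 · 378 = 1512.
Thus |(Z/4548Z)^*| = 1512.

Final answer: |(Z/4548Z)^*| = 1512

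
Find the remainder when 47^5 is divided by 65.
Use repeated squaring. Binary(5) = 101. Walk through the bits of the exponent 5 left-to-right: at each bit after the leading one, square the running value, then multiply by 47 if the bit is 1 (always reducing mod 65):
  bit 1 = 1 (leading): start with 47.
  bit 2 = 0: square 47^2 = 2209 ≡ 64 (mod 65).
  bit 3 = 1: square 64^2 = 4096 ≡ 1; bit is 1, so multiply 1·47 = 47 (mod 65).
Final value: 47^5 ≡ 47 (mod 65).

Final answer: 47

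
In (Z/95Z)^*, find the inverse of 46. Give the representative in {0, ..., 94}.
46^(−1) ≡ 31 (mod 95)

Apply the extended Euclidean algorithm to (95, 46), tracking rows (r, s, t) with s·95 + t·46 = r. Each division r_prev = q·r_cur + r_new produces the new row as (previous row) − q·(current row):
  row A: (95, 1, 0)   [1·95 + 0·46 = 95]
  row B: (46, 0, 1)   [0·95 + 1·46 = 46]
  95 = 2·46 + 3   → row C = row A − 2·row B = (3, 1, −2)   [check: 1·95 − 2·46 = 3]
  46 = 15·3 + 1   → row D = row B − 15·row C = (1, −15, 31)   [check: −15·95 + 31·46 = 1]
  3 = 3·1 + 0   → remainder 0, stop. gcd = 1 (last nonzero row D).
The gcd is 1, so 46 is invertible mod 95. The last nonzero row gives −15·95 + 31·46 = 1, so t = 31. So 46^(−1) ≡ 31 (mod 95). Verify: 46 · 31 = 1426 ≡ 1 (mod 95). ✓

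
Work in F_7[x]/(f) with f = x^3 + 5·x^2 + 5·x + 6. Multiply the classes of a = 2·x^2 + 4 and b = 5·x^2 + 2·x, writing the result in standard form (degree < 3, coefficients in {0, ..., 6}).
Multiply as integer polynomials: a · b = 10·x^4 + 4·x^3 + 20·x^2 + 8·x. Reducing coefficients mod 7: a · b ≡ 3·x^4 + 4·x^3 + 6·x^2 + x. Now divide by f(x) = x^3 + 5·x^2 + 5·x + 6 in F_7[x], eliminating the leading term at each step:
  leading term 3·x^4: subtract (3·x)·f(x) = 3·x^4 + x^3 + x^2 + 4·x, leaving 3·x^3 + 5·x^2 + 4·x (coefficients mod 7)
  leading term 3·x^3: subtract (3)·f(x) = 3·x^3 + x^2 + x + 4, leaving 4·x^2 + 3·x + 3 (coefficients mod 7)
The degree is now < 3, so this is the remainder. Hence a · b ≡ 4·x^2 + 3·x + 3 in F_7[x]/(f).

Final answer: a · b ≡ 4·x^2 + 3·x + 3 (mod f(x))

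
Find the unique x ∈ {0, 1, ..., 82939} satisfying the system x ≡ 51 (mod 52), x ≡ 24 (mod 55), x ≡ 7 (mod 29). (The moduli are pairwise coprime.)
x ≡ 20539 (mod 82940); the representative in [0, 82940) is 20539

The moduli 52, 55, 29 are pairwise coprime, so by the CRT there is a unique solution mod 52·55·29 = 82940.
Solve by successive substitution. Start with x ≡ 51 (mod 52).
  Combine with x ≡ 24 (mod 55): write x = 51 + 52·t and require 51 + 52·t ≡ 24 (mod 55), i.e. 52·t ≡ 24 − 51 ≡ 28 (mod 55). Since 52^(−1) ≡ 18 (mod 55), t ≡ 18·28 ≡ 9 (mod 55). So x ≡ 51 + 52·9 = 519 (mod 2860).
  Combine with x ≡ 7 (mod 29): write x = 519 + 2860·t and require 519 + 2860·t ≡ 7 (mod 29), i.e. 2860·t ≡ 7 − 519 ≡ 10 (mod 29). Since 2860^(−1) ≡ 21 (mod 29) (2860 ≡ 18 (mod 29)), t ≡ 21·10 ≡ 7 (mod 29). So x ≡ 519 + 2860·7 = 20539 (mod 82940).
Unique solution in [0, 82940): x = 20539.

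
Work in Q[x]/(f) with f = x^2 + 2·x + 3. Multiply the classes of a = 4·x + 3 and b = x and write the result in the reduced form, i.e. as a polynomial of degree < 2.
First multiply in Q[x] without reducing: a · b = 4·x^2 + 3·x. Now divide by f(x) = x^2 + 2·x + 3, eliminating the leading term at each step:
  leading term 4·x^2: subtract (4)·f(x) = 4·x^2 + 8·x + 12, leaving -5·x - 12
The degree is now < 2, so this is the remainder. Hence a · b ≡ -5·x - 12 in Q[x]/(f).

Final answer: a · b ≡ -5·x - 12 (mod f(x))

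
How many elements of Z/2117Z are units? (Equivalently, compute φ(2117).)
Z/2117Z has φ(2117) = 2016 units

An element a ∈ Z/2117Z is a unit iff gcd(a, 2117) = 1, so the number of units is φ(2117). φ is multiplicative, with φ(p^e) = p^e − p^(e−1). Factorise 2117 = 29 · 73. Then
  φ(2117) = (29 − 1) · (73 − 1) = 28 · 72 = 2016.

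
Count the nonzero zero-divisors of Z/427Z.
Z/427Z has 66 nonzero zero-divisors

In Z/427Z each nonzero element is either a unit (gcd with 427 is 1) or a zero-divisor (gcd > 1). The number of units is φ(427): factorise 427 = 7 · 61, so φ(427) = (7 − 1) · (61 − 1) = 6 · 60 = 360. The nonzero elements number 427 − 1 = 426. Hence the nonzero zero-divisors number 426 − 360 = 66.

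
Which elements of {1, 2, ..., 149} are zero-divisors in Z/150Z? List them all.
nonzero zero-divisors of Z/150Z = {2, 3, 4, 5, 6, 8, 9, 10, 12, 14, 15, 16, 18, 20, 21, 22, 24, 25, 26, 27, 28, 30, 32, 33, 34, 35, 36, 38, 39, 40, 42, 44, 45, 46, 48, 50, 51, 52, 54, 55, 56, 57, 58, 60, 62, 63, 64, 65, 66, 68, 69, 70, 72, 74, 75, 76, 78, 80, 81, 82, 84, 85, 86, 87, 88, 90, 92, 93, 94, 95, 96, 98, 99, 100, 102, 104, 105, 106, 108, 110, 111, 112, 114, 115, 116, 117, 118, 120, 122, 123, 124, 125, 126, 128, 129, 130, 132, 134, 135, 136, 138, 140, 141, 142, 144, 145, 146, 147, 148}

An element a ∈ Z/150Z (with a ≠ 0) is a zero-divisor iff gcd(a, 150) > 1 (because a is a unit precisely when gcd(a, n) = 1, and in Z/nZ every nonzero, non-unit element is a zero-divisor). Scan a = 1, ..., 149 and keep those with gcd(a, 150) > 1:
  gcd(2, 150) = 2, gcd(3, 150) = 3, gcd(4, 150) = 2, gcd(5, 150) = 5, gcd(6, 150) = 6, gcd(8, 150) = 2, gcd(9, 150) = 3, gcd(10, 150) = 10, gcd(12, 150) = 6, gcd(14, 150) = 2, gcd(15, 150) = 15, gcd(16, 150) = 2, gcd(18, 150) = 6, gcd(20, 150) = 10, gcd(21, 150) = 3, gcd(22, 150) = 2, gcd(24, 150) = 6, gcd(25, 150) = 25, gcd(26, 150) = 2, gcd(27, 150) = 3, gcd(28, 150) = 2, gcd(30, 150) = 30, gcd(32, 150) = 2, gcd(33, 150) = 3, gcd(34, 150) = 2, gcd(35, 150) = 5, gcd(36, 150) = 6, gcd(38, 150) = 2, gcd(39, 150) = 3, gcd(40, 150) = 10, gcd(42, 150) = 6, gcd(44, 150) = 2, gcd(45, 150) = 15, gcd(46, 150) = 2, gcd(48, 150) = 6, gcd(50, 150) = 50, gcd(51, 150) = 3, gcd(52, 150) = 2, gcd(54, 150) = 6, gcd(55, 150) = 5, gcd(56, 150) = 2, gcd(57, 150) = 3, gcd(58, 150) = 2, gcd(60, 150) = 30, gcd(62, 150) = 2, gcd(63, 150) = 3, gcd(64, 150) = 2, gcd(65, 150) = 5, gcd(66, 150) = 6, gcd(68, 150) = 2, gcd(69, 150) = 3, gcd(70, 150) = 10, gcd(72, 150) = 6, gcd(74, 150) = 2, gcd(75, 150) = 75, gcd(76, 150) = 2, gcd(78, 150) = 6, gcd(80, 150) = 10, gcd(81, 150) = 3, gcd(82, 150) = 2, gcd(84, 150) = 6, gcd(85, 150) = 5, gcd(86, 150) = 2, gcd(87, 150) = 3, gcd(88, 150) = 2, gcd(90, 150) = 30, gcd(92, 150) = 2, gcd(93, 150) = 3, gcd(94, 150) = 2, gcd(95, 150) = 5, gcd(96, 150) = 6, gcd(98, 150) = 2, gcd(99, 150) = 3, gcd(100, 150) = 50, gcd(102, 150) = 6, gcd(104, 150) = 2, gcd(105, 150) = 15, gcd(106, 150) = 2, gcd(108, 150) = 6, gcd(110, 150) = 10, gcd(111, 150) = 3, gcd(112, 150) = 2, gcd(114, 150) = 6, gcd(115, 150) = 5, gcd(116, 150) = 2, gcd(117, 150) = 3, gcd(118, 150) = 2, gcd(120, 150) = 30, gcd(122, 150) = 2, gcd(123, 150) = 3, gcd(124, 150) = 2, gcd(125, 150) = 25, gcd(126, 150) = 6, gcd(128, 150) = 2, gcd(129, 150) = 3, gcd(130, 150) = 10, gcd(132, 150) = 6, gcd(134, 150) = 2, gcd(135, 150) = 15, gcd(136, 150) = 2, gcd(138, 150) = 6, gcd(140, 150) = 10, gcd(141, 150) = 3, gcd(142, 150) = 2, gcd(144, 150) = 6, gcd(145, 150) = 5, gcd(146, 150) = 2, gcd(147, 150) = 3, gcd(148, 150) = 2.
All other a ∈ {1, ..., 149} have gcd(a, 150) = 1 and are units. So the nonzero zero-divisors are exactly the 109 values of a appearing in this scan.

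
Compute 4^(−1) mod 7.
4^(−1) ≡ 2 (mod 7)

Apply the extended Euclidean algorithm to (7, 4), tracking rows (r, s, t) with s·7 + t·4 = r. Each division r_prev = q·r_cur + r_new produces the new row as (previous row) − q·(current row):
  row A: (7, 1, 0)   [1·7 + 0·4 = 7]
  row B: (4, 0, 1)   [0·7 + 1·4 = 4]
  7 = 1·4 + 3   → row C = row A − 1·row B = (3, 1, −1)   [check: 1·7 − 1·4 = 3]
  4 = 1·3 + 1   → row D = row B − 1·row C = (1, −1, 2)   [check: −1·7 + 2·4 = 1]
  3 = 3·1 + 0   → remainder 0, stop. gcd = 1 (last nonzero row D).
The gcd is 1, so 4 is invertible mod 7. The last nonzero row gives −1·7 + 2·4 = 1, so t = 2. So 4^(−1) ≡ 2 (mod 7). Verify: 4 · 2 = 8 ≡ 1 (mod 7). ✓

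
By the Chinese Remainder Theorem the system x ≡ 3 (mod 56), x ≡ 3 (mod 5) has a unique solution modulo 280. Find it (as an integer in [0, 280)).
x ≡ 3 (mod 280); the representative in [0, 280) is 3

The moduli 56, 5 are pairwise coprime, so by the CRT there is a unique solution mod 56·5 = 280.
Solve by successive substitution. Start with x ≡ 3 (mod 56).
  Combine with x ≡ 3 (mod 5): write x = 3 + 56·t and require 3 + 56·t ≡ 3 (mod 5), i.e. 56·t ≡ 3 − 3 ≡ 0 (mod 5). Since 56^(−1) ≡ 1 (mod 5) (56 ≡ 1 (mod 5)), t ≡ 1·0 ≡ 0 (mod 5). So x ≡ 3 + 56·0 = 3 (mod 280).
Unique solution in [0, 280): x = 3.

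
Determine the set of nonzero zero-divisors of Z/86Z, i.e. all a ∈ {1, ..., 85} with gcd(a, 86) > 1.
nonzero zero-divisors of Z/86Z = {2, 4, 6, 8, 10, 12, 14, 16, 18, 20, 22, 24, 26, 28, 30, 32, 34, 36, 38, 40, 42, 43, 44, 46, 48, 50, 52, 54, 56, 58, 60, 62, 64, 66, 68, 70, 72, 74, 76, 78, 80, 82, 84}

An element a ∈ Z/86Z (with a ≠ 0) is a zero-divisor iff gcd(a, 86) > 1 (because a is a unit precisely when gcd(a, n) = 1, and in Z/nZ every nonzero, non-unit element is a zero-divisor). Scan a = 1, ..., 85 and keep those with gcd(a, 86) > 1:
  gcd(2, 86) = 2, gcd(4, 86) = 2, gcd(6, 86) = 2, gcd(8, 86) = 2, gcd(10, 86) = 2, gcd(12, 86) = 2, gcd(14, 86) = 2, gcd(16, 86) = 2, gcd(18, 86) = 2, gcd(20, 86) = 2, gcd(22, 86) = 2, gcd(24, 86) = 2, gcd(26, 86) = 2, gcd(28, 86) = 2, gcd(30, 86) = 2, gcd(32, 86) = 2, gcd(34, 86) = 2, gcd(36, 86) = 2, gcd(38, 86) = 2, gcd(40, 86) = 2, gcd(42, 86) = 2, gcd(43, 86) = 43, gcd(44, 86) = 2, gcd(46, 86) = 2, gcd(48, 86) = 2, gcd(50, 86) = 2, gcd(52, 86) = 2, gcd(54, 86) = 2, gcd(56, 86) = 2, gcd(58, 86) = 2, gcd(60, 86) = 2, gcd(62, 86) = 2, gcd(64, 86) = 2, gcd(66, 86) = 2, gcd(68, 86) = 2, gcd(70, 86) = 2, gcd(72, 86) = 2, gcd(74, 86) = 2, gcd(76, 86) = 2, gcd(78, 86) = 2, gcd(80, 86) = 2, gcd(82, 86) = 2, gcd(84, 86) = 2.
All other a ∈ {1, ..., 85} have gcd(a, 86) = 1 and are units. So the nonzero zero-divisors are exactly the 43 values of a appearing in this scan.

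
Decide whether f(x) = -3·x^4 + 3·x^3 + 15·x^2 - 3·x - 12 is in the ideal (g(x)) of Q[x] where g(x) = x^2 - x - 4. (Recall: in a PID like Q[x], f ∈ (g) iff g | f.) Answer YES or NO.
YES

In Q[x] the ideal (g) consists of all multiples of g, so f ∈ (g) iff g | f, i.e. iff the remainder of f on division by g is 0. Divide f by g (g is monic, so eliminate the leading term of the running remainder at each step):
  leading term -3·x^4: subtract (-3·x^2)·g(x) = -3·x^4 + 3·x^3 + 12·x^2, leaving 3·x^2 - 3·x - 12
  leading term 3·x^2: subtract (3)·g(x) = 3·x^2 - 3·x - 12, leaving 0
The remainder is 0, so f(x) = g(x) · h(x) with h(x) = 3 - 3·x^2. Hence g | f, i.e. f ∈ (g).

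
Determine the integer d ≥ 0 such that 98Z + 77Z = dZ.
(98, 77) = (7); d = 7

In the PID Z, (a, b) is generated by gcd(a, b). Compute gcd(98, 77) with the extended Euclidean algorithm, tracking rows (r, s, t) with s·98 + t·77 = r:
  row A: (98, 1, 0)   [1·98 + 0·77 = 98]
  row B: (77, 0, 1)   [0·98 + 1·77 = 77]
  98 = 1·77 + 21   → row C = row A − 1·row B = (21, 1, −1)   [check: 1·98 − 1·77 = 21]
  77 = 3·21 + 14   → row D = row B − 3·row C = (14, −3, 4)   [check: −3·98 + 4·77 = 14]
  21 = 1·14 + 7   → row E = row C − 1·row D = (7, 4, −5)   [check: 4·98 − 5·77 = 7]
  14 = 2·7 + 0   → remainder 0, stop. gcd = 7 (last nonzero row E).
So gcd(98, 77) = 7, with Bézout identity 4·98 − 5·77 = 7. Containment (⊇): the Bézout identity exhibits 7 as an element of (98, 77), giving (7) ⊆ (98, 77). Containment (⊆): since 7 | 98 and 7 | 77 (98 = 7·14, 77 = 7·11), every Z-linear combination of 98 and 77 is divisible by 7, so (98, 77) ⊆ (7). Therefore (98, 77) = (7), d = 7.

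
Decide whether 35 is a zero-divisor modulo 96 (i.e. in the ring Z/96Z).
NO

gcd(35, 96) = 1, so 35 is a unit in Z/96Z (it has a multiplicative inverse). A unit cannot be a zero-divisor: if 35·b ≡ 0 then multiplying both sides by 35^(−1) gives b ≡ 0. So 35 is not a zero-divisor.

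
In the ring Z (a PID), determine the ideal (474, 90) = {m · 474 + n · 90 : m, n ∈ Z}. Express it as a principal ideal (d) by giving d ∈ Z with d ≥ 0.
(474, 90) = (6); d = 6

In the PID Z, (a, b) is generated by gcd(a, b). Compute gcd(474, 90) with the extended Euclidean algorithm, tracking rows (r, s, t) with s·474 + t·90 = r:
  row A: (474, 1, 0)   [1·474 + 0·90 = 474]
  row B: (90, 0, 1)   [0·474 + 1·90 = 90]
  474 = 5·90 + 24   → row C = row A − 5·row B = (24, 1, −5)   [check: 1·474 − 5·90 = 24]
  90 = 3·24 + 18   → row D = row B − 3·row C = (18, −3, 16)   [check: −3·474 + 16·90 = 18]
  24 = 1·18 + 6   → row E = row C − 1·row D = (6, 4, −21)   [check: 4·474 − 21·90 = 6]
  18 = 3·6 + 0   → remainder 0, stop. gcd = 6 (last nonzero row E).
So gcd(474, 90) = 6, with Bézout identity 4·474 − 21·90 = 6. Containment (⊇): the Bézout identity exhibits 6 as an element of (474, 90), giving (6) ⊆ (474, 90). Containment (⊆): since 6 | 474 and 6 | 90 (474 = 6·79, 90 = 6·15), every Z-linear combination of 474 and 90 is divisible by 6, so (474, 90) ⊆ (6). Therefore (474, 90) = (6), d = 6.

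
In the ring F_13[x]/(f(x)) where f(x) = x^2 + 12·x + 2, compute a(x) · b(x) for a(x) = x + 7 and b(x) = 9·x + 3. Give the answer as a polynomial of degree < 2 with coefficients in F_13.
a · b ≡ 10·x + 3 (mod f(x))

Multiply as integer polynomials: a · b = 9·x^2 + 66·x + 21. Reducing coefficients mod 13: a · b ≡ 9·x^2 + x + 8. Now divide by f(x) = x^2 + 12·x + 2 in F_13[x], eliminating the leading term at each step:
  leading term 9·x^2: subtract (9)·f(x) = 9·x^2 + 4·x + 5, leaving 10·x + 3 (coefficients mod 13)
The degree is now < 2, so this is the remainder. Hence a · b ≡ 10·x + 3 in F_13[x]/(f).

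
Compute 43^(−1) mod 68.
43^(−1) ≡ 19 (mod 68)

Apply the extended Euclidean algorithm to (68, 43), tracking rows (r, s, t) with s·68 + t·43 = r. Each division r_prev = q·r_cur + r_new produces the new row as (previous row) − q·(current row):
  row A: (68, 1, 0)   [1·68 + 0·43 = 68]
  row B: (43, 0, 1)   [0·68 + 1·43 = 43]
  68 = 1·43 + 25   → row C = row A − 1·row B = (25, 1, −1)   [check: 1·68 − 1·43 = 25]
  43 = 1·25 + 18   → row D = row B − 1·row C = (18, −1, 2)   [check: −1·68 + 2·43 = 18]
  25 = 1·18 + 7   → row E = row C − 1·row D = (7, 2, −3)   [check: 2·68 − 3·43 = 7]
  18 = 2·7 + 4   → row F = row D − 2·row E = (4, −5, 8)   [check: −5·68 + 8·43 = 4]
  7 = 1·4 + 3   → row G = row E − 1·row F = (3, 7, −11)   [check: 7·68 − 11·43 = 3]
  4 = 1·3 + 1   → row H = row F − 1·row G = (1, −12, 19)   [check: −12·68 + 19·43 = 1]
  3 = 3·1 + 0   → remainder 0, stop. gcd = 1 (last nonzero row H).
The gcd is 1, so 43 is invertible mod 68. The last nonzero row gives −12·68 + 19·43 = 1, so t = 19. So 43^(−1) ≡ 19 (mod 68). Verify: 43 · 19 = 817 ≡ 1 (mod 68). ✓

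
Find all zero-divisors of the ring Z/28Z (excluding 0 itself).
An element a ∈ Z/28Z (with a ≠ 0) is a zero-divisor iff gcd(a, 28) > 1 (because a is a unit precisely when gcd(a, n) = 1, and in Z/nZ every nonzero, non-unit element is a zero-divisor). Scan a = 1, ..., 27 and keep those with gcd(a, 28) > 1:
  gcd(2, 28) = 2, gcd(4, 28) = 4, gcd(6, 28) = 2, gcd(7, 28) = 7, gcd(8, 28) = 4, gcd(10, 28) = 2, gcd(12, 28) = 4, gcd(14, 28) = 14, gcd(16, 28) = 4, gcd(18, 28) = 2, gcd(20, 28) = 4, gcd(21, 28) = 7, gcd(22, 28) = 2, gcd(24, 28) = 4, gcd(26, 28) = 2.
All other a ∈ {1, ..., 27} have gcd(a, 28) = 1 and are units. So the nonzero zero-divisors are exactly the 15 values of a appearing in this scan.

Final answer: nonzero zero-divisors of Z/28Z = {2, 4, 6, 7, 8, 10, 12, 14, 16, 18, 20, 21, 22, 24, 26}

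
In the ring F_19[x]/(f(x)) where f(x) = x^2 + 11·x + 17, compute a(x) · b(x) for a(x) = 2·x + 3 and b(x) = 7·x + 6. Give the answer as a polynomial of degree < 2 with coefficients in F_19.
Multiply as integer polynomials: a · b = 14·x^2 + 33·x + 18. Reducing coefficients mod 19: a · b ≡ 14·x^2 + 14·x + 18. Now divide by f(x) = x^2 + 11·x + 17 in F_19[x], eliminating the leading term at each step:
  leading term 14·x^2: subtract (14)·f(x) = 14·x^2 + 2·x + 10, leaving 12·x + 8 (coefficients mod 19)
The degree is now < 2, so this is the remainder. Hence a · b ≡ 12·x + 8 in F_19[x]/(f).

Final answer: a · b ≡ 12·x + 8 (mod f(x))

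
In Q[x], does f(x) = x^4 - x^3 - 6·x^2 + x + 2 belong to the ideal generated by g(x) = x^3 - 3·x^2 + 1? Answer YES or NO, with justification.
In Q[x] the ideal (g) consists of all multiples of g, so f ∈ (g) iff g | f, i.e. iff the remainder of f on division by g is 0. Divide f by g (g is monic, so eliminate the leading term of the running remainder at each step):
  leading term x^4: subtract (x)·g(x) = x^4 - 3·x^3 + x, leaving 2·x^3 - 6·x^2 + 2
  leading term 2·x^3: subtract (2)·g(x) = 2·x^3 - 6·x^2 + 2, leaving 0
The remainder is 0, so f(x) = g(x) · h(x) with h(x) = x + 2. Hence g | f, i.e. f ∈ (g).

Final answer: YES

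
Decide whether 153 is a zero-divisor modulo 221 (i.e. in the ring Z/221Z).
YES

gcd(153, 221) = 17 > 1, so 153 is not a unit in Z/221Z. In Z/nZ every nonzero non-unit is a zero-divisor: explicitly, take b = 221/gcd = 13 ≠ 0 (mod 221); then 153·13 = 1989 = 9·221, i.e. 153·13 ≡ 0 (mod 221). So 153 is a zero-divisor.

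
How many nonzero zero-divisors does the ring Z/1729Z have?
Z/1729Z has 432 nonzero zero-divisors

In Z/1729Z each nonzero element is either a unit (gcd with 1729 is 1) or a zero-divisor (gcd > 1). The number of units is φ(1729): factorise 1729 = 7 · 13 · 19, so φ(1729) = (7 − 1) · (13 − 1) · (19 − 1) = 6 · 12 · 18 = 1296. The nonzero elements number 1729 − 1 = 1728. Hence the nonzero zero-divisors number 1728 − 1296 = 432.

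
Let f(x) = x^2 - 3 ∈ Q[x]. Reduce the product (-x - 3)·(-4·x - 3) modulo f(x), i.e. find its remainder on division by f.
a · b ≡ 15·x + 21 (mod f(x))

First multiply in Q[x] without reducing: a · b = 4·x^2 + 15·x + 9. Now divide by f(x) = x^2 - 3, eliminating the leading term at each step:
  leading term 4·x^2: subtract (4)·f(x) = 4·x^2 - 12, leaving 15·x + 21
The degree is now < 2, so this is the remainder. Hence a · b ≡ 15·x + 21 in Q[x]/(f).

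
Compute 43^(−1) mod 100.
Apply the extended Euclidean algorithm to (100, 43), tracking rows (r, s, t) with s·100 + t·43 = r. Each division r_prev = q·r_cur + r_new produces the new row as (previous row) − q·(current row):
  row A: (100, 1, 0)   [1·100 + 0·43 = 100]
  row B: (43, 0, 1)   [0·100 + 1·43 = 43]
  100 = 2·43 + 14   → row C = row A − 2·row B = (14, 1, −2)   [check: 1·100 − 2·43 = 14]
  43 = 3·14 + 1   → row D = row B − 3·row C = (1, −3, 7)   [check: −3·100 + 7·43 = 1]
  14 = 14·1 + 0   → remainder 0, stop. gcd = 1 (last nonzero row D).
The gcd is 1, so 43 is invertible mod 100. The last nonzero row gives −3·100 + 7·43 = 1, so t = 7. So 43^(−1) ≡ 7 (mod 100). Verify: 43 · 7 = 301 ≡ 1 (mod 100). ✓

Final answer: 43^(−1) ≡ 7 (mod 100)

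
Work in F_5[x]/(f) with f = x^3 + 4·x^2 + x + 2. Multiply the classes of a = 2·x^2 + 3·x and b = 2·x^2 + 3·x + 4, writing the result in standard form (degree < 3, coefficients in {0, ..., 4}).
Multiply as integer polynomials: a · b = 4·x^4 + 12·x^3 + 17·x^2 + 12·x. Reducing coefficients mod 5: a · b ≡ 4·x^4 + 2·x^3 + 2·x^2 + 2·x. Now divide by f(x) = x^3 + 4·x^2 + x + 2 in F_5[x], eliminating the leading term at each step:
  leading term 4·x^4: subtract (4·x)·f(x) = 4·x^4 + x^3 + 4·x^2 + 3·x, leaving x^3 + 3·x^2 + 4·x (coefficients mod 5)
  leading term x^3: subtract (1)·f(x) = x^3 + 4·x^2 + x + 2, leaving 4·x^2 + 3·x + 3 (coefficients mod 5)
The degree is now < 3, so this is the remainder. Hence a · b ≡ 4·x^2 + 3·x + 3 in F_5[x]/(f).

Final answer: a · b ≡ 4·x^2 + 3·x + 3 (mod f(x))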